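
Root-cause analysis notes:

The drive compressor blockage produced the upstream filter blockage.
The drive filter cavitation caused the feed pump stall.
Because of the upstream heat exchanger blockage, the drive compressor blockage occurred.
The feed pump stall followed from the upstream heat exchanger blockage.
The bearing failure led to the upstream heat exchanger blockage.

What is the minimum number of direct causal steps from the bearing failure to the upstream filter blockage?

Shortest chain: the bearing failure → the upstream heat exchanger blockage → the drive compressor blockage → the upstream filter blockage.

3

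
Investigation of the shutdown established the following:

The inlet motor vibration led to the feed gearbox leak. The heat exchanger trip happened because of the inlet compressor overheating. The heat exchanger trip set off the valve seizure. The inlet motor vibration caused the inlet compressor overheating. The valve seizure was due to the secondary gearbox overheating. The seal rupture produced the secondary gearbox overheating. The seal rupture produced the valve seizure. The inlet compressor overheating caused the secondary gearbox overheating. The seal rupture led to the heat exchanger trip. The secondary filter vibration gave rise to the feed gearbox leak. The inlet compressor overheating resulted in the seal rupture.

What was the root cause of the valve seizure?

Tracing upstream from the valve seizure: the valve seizure ← the seal rupture ← the inlet compressor overheating ← the inlet motor vibration.
The inlet motor vibration has no stated cause, so it is the root.

the inlet motor vibration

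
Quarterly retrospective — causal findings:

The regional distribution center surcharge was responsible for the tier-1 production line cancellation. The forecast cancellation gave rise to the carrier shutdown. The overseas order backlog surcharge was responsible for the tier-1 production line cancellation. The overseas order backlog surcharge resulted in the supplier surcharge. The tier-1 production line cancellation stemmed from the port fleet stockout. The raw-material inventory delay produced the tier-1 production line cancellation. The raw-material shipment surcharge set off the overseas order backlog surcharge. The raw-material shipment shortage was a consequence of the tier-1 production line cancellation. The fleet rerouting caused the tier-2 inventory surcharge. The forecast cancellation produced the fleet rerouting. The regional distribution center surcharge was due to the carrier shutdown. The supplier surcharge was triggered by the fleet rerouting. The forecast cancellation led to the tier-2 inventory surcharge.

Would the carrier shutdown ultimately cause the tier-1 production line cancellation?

There is a causal chain: the carrier shutdown → the regional distribution center surcharge → the tier-1 production line cancellation.

Yes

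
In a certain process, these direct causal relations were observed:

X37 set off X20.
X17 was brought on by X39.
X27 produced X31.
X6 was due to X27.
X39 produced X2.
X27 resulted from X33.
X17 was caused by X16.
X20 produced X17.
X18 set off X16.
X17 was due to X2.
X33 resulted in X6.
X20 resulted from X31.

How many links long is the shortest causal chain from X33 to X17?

Shortest chain: X33 → X27 → X31 → X20 → X17.

4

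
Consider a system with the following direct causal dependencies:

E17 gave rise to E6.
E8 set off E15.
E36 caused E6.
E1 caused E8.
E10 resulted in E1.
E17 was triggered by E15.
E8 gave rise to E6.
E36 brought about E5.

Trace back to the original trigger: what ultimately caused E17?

Tracing upstream from E17: E17 ← E15 ← E8 ← E1 ← E10.
E10 has no stated cause, so it is the root.

E10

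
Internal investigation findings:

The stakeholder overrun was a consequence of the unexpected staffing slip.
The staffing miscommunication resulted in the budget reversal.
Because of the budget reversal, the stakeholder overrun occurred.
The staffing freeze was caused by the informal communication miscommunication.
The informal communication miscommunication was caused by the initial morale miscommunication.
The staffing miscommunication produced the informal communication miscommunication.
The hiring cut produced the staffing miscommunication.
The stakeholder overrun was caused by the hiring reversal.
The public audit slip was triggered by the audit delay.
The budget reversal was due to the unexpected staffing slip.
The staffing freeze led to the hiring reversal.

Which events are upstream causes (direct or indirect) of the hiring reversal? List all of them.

the hiring cut, the informal communication miscommunication, the initial morale miscommunication, the staffing freeze, the staffing miscommunication

Immediate cause of the hiring reversal: the staffing freeze.
Further upstream: the initial morale miscommunication, the hiring cut, the staffing miscommunication, the informal communication miscommunication.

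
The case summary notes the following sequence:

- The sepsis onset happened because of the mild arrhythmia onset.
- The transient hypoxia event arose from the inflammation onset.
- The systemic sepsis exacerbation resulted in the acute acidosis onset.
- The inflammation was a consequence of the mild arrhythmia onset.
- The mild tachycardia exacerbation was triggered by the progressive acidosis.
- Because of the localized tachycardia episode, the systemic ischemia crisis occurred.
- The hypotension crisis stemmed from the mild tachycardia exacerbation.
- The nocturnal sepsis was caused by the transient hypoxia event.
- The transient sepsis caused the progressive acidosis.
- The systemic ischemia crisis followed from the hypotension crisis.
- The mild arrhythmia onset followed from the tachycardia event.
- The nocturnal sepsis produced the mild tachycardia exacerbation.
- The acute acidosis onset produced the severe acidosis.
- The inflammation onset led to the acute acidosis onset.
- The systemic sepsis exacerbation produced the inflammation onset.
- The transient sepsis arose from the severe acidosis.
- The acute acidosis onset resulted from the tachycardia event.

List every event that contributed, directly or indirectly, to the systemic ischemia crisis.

Immediate causes of the systemic ischemia crisis: the localized tachycardia episode, the hypotension crisis.
Further upstream: the tachycardia event, the systemic sepsis exacerbation, the inflammation onset, the acute acidosis onset, the severe acidosis, the transient hypoxia event, the nocturnal sepsis, the transient sepsis, the progressive acidosis, the mild tachycardia exacerbation.

the acute acidosis onset, the hypotension crisis, the inflammation onset, the localized tachycardia episode, the mild tachycardia exacerbation, the nocturnal sepsis, the progressive acidosis, the severe acidosis, the systemic sepsis exacerbation, the tachycardia event, the transient hypoxia event, the transient sepsis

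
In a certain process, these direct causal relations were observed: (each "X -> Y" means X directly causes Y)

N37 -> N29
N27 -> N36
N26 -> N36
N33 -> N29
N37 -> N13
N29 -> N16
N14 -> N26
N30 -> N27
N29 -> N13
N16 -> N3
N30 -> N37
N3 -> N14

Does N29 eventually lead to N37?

N29 leads to N16, N3, N14, N13, N26, N36; N37 is not among them.

No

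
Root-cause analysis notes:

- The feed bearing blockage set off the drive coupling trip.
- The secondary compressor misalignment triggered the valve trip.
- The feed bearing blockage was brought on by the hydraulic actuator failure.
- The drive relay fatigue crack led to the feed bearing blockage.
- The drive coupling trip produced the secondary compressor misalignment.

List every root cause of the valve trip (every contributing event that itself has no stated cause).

Tracing upstream from the valve trip: the valve trip ← the secondary compressor misalignment ← the drive coupling trip ← the feed bearing blockage ← the hydraulic actuator failure.
A separate upstream branch: the valve trip ← the secondary compressor misalignment ← the drive coupling trip ← the feed bearing blockage ← the drive relay fatigue crack.
Each of those chain origins has no stated cause.

the drive relay fatigue crack, the hydraulic actuator failure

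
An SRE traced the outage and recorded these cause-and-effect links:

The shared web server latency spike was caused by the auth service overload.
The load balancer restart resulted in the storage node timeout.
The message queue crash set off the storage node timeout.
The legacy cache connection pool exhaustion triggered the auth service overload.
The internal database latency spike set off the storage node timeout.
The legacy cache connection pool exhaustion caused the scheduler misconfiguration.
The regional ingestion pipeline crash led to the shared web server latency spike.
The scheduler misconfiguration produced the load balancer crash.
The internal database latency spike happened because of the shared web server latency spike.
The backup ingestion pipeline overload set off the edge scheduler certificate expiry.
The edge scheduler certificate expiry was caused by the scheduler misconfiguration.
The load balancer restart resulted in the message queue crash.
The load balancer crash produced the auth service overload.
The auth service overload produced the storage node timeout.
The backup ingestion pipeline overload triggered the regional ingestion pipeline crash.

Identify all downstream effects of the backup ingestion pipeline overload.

the edge scheduler certificate expiry, the internal database latency spike, the regional ingestion pipeline crash, the shared web server latency spike, the storage node timeout

Direct effects: the regional ingestion pipeline crash, the edge scheduler certificate expiry.
2 steps out: the shared web server latency spike.
3 steps out: the internal database latency spike.
4 steps out: the storage node timeout.
Not reachable from it: the legacy cache connection pool exhaustion, the scheduler misconfiguration, the load balancer crash, the load balancer restart, the auth service overload, the message queue crash.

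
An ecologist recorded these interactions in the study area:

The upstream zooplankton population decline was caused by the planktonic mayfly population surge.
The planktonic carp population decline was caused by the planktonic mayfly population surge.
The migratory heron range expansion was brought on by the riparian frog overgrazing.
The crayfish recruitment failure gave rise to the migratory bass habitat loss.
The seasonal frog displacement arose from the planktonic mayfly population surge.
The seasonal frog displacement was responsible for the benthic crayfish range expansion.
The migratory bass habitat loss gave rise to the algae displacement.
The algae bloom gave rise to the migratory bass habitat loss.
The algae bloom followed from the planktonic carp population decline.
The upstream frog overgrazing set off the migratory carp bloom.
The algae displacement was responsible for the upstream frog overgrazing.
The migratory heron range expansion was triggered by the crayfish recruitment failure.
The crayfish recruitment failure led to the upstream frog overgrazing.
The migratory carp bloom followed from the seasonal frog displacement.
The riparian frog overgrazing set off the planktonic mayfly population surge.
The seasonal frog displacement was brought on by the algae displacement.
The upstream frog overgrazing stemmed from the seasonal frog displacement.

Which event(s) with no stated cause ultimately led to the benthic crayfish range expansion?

Tracing upstream from the benthic crayfish range expansion: the benthic crayfish range expansion ← the seasonal frog displacement ← the planktonic mayfly population surge ← the riparian frog overgrazing.
A separate upstream branch: the benthic crayfish range expansion ← the seasonal frog displacement ← the algae displacement ← the migratory bass habitat loss ← the crayfish recruitment failure.
Each of those chain origins has no stated cause.

the crayfish recruitment failure, the riparian frog overgrazing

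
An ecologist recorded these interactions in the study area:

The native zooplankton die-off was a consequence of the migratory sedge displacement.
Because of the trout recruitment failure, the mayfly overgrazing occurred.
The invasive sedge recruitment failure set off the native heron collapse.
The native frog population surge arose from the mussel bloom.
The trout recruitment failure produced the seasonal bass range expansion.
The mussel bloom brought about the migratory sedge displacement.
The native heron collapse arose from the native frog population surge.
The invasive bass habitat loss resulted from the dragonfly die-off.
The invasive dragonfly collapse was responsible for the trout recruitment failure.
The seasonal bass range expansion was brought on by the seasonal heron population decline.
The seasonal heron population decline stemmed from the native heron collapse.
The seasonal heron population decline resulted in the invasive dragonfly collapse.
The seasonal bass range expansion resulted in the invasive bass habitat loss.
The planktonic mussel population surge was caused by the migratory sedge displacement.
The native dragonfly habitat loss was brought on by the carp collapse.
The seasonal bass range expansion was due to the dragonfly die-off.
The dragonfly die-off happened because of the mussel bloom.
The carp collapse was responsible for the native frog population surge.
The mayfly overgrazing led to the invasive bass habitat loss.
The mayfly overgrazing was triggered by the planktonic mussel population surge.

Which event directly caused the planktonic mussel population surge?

Upstream contributors include the mussel bloom, but only the migratory sedge displacement feeds directly into the planktonic mussel population surge.

the migratory sedge displacement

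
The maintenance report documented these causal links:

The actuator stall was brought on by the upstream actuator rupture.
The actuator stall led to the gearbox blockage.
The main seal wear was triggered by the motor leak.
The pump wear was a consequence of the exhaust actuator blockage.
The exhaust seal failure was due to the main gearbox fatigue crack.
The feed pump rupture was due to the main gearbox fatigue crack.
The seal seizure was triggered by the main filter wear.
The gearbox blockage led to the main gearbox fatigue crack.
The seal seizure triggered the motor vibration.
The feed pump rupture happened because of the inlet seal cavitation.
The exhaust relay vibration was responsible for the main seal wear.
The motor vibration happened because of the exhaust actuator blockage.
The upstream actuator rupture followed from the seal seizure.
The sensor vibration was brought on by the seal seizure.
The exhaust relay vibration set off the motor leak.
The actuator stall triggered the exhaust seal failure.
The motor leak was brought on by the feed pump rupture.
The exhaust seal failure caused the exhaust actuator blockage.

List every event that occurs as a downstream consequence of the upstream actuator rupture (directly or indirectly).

the actuator stall, the exhaust actuator blockage, the exhaust seal failure, the feed pump rupture, the gearbox blockage, the main gearbox fatigue crack, the main seal wear, the motor leak, the motor vibration, the pump wear

Direct effects: the actuator stall.
2 steps out: the gearbox blockage, the exhaust seal failure.
3 steps out: the main gearbox fatigue crack, the exhaust actuator blockage.
4 steps out: the feed pump rupture, the pump wear, the motor vibration.
5 steps out: the motor leak.
6 steps out: the main seal wear.
Not reachable from it: the main filter wear, the seal seizure, the sensor vibration, the inlet seal cavitation, the exhaust relay vibration.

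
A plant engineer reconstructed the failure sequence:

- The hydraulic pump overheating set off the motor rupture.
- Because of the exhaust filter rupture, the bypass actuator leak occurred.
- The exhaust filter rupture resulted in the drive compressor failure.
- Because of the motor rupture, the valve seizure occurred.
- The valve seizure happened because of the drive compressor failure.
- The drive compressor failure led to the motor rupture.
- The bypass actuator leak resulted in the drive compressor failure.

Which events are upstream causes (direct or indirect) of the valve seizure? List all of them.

the bypass actuator leak, the drive compressor failure, the exhaust filter rupture, the hydraulic pump overheating, the motor rupture

Immediate causes of the valve seizure: the drive compressor failure, the motor rupture.
Further upstream: the exhaust filter rupture, the bypass actuator leak, the hydraulic pump overheating.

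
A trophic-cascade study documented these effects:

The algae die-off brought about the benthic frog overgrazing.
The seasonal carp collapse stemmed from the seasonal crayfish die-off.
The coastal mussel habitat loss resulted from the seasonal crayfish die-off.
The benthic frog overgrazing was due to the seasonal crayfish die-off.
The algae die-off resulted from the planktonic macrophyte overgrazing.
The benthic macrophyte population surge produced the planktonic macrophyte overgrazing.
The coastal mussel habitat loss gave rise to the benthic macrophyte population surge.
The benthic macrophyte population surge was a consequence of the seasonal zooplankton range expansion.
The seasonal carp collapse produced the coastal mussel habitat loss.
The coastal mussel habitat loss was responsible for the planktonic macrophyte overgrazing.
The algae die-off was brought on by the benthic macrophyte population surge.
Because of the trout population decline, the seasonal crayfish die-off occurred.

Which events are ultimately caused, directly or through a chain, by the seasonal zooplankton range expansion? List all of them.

the algae die-off, the benthic frog overgrazing, the benthic macrophyte population surge, the planktonic macrophyte overgrazing

Direct effects: the benthic macrophyte population surge.
2 steps out: the planktonic macrophyte overgrazing, the algae die-off.
3 steps out: the benthic frog overgrazing.
Not reachable from it: the trout population decline, the seasonal crayfish die-off, the seasonal carp collapse, the coastal mussel habitat loss.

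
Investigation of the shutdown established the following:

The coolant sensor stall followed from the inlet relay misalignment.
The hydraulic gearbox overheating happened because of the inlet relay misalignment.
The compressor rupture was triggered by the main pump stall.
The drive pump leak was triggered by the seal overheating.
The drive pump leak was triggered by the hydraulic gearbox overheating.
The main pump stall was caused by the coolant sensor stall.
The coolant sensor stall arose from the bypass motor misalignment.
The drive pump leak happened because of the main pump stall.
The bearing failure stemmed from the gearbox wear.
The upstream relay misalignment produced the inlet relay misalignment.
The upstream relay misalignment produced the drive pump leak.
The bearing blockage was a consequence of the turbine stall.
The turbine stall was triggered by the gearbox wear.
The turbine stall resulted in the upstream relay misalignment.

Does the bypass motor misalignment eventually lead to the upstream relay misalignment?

The bypass motor misalignment leads to the coolant sensor stall, the main pump stall, the drive pump leak, the compressor rupture; the upstream relay misalignment is not among them.

No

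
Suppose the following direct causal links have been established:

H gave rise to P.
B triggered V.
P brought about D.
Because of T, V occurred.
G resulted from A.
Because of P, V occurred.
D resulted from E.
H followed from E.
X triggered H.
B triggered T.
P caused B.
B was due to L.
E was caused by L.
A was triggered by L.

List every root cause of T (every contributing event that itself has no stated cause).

L, X

Tracing upstream from T: T ← B ← L.
A separate upstream branch: T ← B ← P ← H ← X.
Each of those chain origins has no stated cause.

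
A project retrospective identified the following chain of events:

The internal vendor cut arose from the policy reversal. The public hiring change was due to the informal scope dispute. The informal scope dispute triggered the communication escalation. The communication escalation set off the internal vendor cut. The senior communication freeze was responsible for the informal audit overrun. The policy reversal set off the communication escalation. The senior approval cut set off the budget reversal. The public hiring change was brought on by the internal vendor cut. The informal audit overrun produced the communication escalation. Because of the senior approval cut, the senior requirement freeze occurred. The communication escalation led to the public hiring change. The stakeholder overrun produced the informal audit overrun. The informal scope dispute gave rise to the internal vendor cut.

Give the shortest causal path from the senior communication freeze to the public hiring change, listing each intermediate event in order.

the senior communication freeze → the informal audit overrun
the informal audit overrun → the communication escalation
the communication escalation → the public hiring change
Length: 3 steps.

the senior communication freeze → the informal audit overrun → the communication escalation → the public hiring change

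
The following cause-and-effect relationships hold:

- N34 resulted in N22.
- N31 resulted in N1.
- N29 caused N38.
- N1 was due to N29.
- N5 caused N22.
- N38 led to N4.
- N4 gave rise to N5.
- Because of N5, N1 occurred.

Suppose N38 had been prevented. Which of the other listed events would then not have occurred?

Downstream of N38: N4, N5, N1, N22.
Of those, still caused via another path: N1, N22.
The remainder have no surviving cause.

N4, N5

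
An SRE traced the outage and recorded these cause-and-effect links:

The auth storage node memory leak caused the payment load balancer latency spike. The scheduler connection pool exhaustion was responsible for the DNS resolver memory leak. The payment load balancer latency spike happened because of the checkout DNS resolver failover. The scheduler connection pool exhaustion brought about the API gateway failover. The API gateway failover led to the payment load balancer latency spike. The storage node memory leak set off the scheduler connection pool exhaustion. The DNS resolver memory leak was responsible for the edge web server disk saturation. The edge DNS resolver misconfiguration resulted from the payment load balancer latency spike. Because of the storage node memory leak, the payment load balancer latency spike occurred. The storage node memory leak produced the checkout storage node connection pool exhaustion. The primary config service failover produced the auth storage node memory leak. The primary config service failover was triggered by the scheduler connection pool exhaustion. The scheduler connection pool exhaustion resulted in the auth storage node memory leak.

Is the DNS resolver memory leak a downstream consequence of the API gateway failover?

No

The API gateway failover leads to the payment load balancer latency spike, the edge DNS resolver misconfiguration; the DNS resolver memory leak is not among them.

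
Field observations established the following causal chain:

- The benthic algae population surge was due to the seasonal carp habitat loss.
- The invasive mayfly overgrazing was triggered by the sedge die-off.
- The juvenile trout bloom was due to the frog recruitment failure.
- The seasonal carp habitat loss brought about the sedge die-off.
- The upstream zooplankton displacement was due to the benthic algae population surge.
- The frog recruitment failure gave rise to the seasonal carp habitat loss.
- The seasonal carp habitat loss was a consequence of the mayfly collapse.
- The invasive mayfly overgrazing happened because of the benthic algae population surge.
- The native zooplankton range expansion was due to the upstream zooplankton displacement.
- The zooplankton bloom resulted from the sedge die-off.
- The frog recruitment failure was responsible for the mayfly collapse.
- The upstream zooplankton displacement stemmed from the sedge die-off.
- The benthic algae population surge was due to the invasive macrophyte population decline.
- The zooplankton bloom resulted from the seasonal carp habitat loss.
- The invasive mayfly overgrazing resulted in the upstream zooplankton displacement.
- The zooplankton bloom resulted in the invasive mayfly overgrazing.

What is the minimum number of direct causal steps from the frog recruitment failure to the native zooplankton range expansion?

4

Shortest chain: the frog recruitment failure → the seasonal carp habitat loss → the sedge die-off → the upstream zooplankton displacement → the native zooplankton range expansion.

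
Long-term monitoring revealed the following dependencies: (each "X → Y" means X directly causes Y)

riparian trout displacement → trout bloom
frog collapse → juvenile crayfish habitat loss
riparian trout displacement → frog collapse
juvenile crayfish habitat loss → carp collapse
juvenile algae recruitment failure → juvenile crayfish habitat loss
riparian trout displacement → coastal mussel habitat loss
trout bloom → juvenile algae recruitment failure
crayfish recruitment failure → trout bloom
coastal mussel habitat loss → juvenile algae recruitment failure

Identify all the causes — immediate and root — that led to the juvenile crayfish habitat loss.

the coastal mussel habitat loss, the crayfish recruitment failure, the frog collapse, the juvenile algae recruitment failure, the riparian trout displacement, the trout bloom

Immediate causes of the juvenile crayfish habitat loss: the frog collapse, the juvenile algae recruitment failure.
Further upstream: the riparian trout displacement, the trout bloom, the coastal mussel habitat loss, the crayfish recruitment failure.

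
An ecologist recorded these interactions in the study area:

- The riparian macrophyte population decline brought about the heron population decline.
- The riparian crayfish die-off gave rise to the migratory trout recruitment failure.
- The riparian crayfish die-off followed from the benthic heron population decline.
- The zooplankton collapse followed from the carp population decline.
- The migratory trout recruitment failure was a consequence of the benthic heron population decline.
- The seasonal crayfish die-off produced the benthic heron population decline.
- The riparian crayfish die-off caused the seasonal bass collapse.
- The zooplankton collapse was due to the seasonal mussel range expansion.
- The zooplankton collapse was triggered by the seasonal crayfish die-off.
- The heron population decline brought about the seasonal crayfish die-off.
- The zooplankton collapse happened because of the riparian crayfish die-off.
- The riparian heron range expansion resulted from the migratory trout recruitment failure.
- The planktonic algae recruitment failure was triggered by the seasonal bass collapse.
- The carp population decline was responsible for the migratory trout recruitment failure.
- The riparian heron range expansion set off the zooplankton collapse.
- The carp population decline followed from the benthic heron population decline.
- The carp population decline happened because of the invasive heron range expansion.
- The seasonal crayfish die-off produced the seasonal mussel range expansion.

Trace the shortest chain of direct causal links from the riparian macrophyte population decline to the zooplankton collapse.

the riparian macrophyte population decline → the heron population decline
the heron population decline → the seasonal crayfish die-off
the seasonal crayfish die-off → the zooplankton collapse
Length: 3 steps.

the riparian macrophyte population decline → the heron population decline → the seasonal crayfish die-off → the zooplankton collapse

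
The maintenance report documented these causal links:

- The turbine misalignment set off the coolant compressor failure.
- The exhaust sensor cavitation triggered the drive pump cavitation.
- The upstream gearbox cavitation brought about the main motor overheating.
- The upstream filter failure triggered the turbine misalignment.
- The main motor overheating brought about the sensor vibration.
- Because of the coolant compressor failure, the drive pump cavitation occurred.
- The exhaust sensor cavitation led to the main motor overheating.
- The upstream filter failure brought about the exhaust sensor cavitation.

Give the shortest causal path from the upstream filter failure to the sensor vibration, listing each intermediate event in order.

the upstream filter failure → the exhaust sensor cavitation → the main motor overheating → the sensor vibration

the upstream filter failure → the exhaust sensor cavitation
the exhaust sensor cavitation → the main motor overheating
the main motor overheating → the sensor vibration
Length: 3 steps.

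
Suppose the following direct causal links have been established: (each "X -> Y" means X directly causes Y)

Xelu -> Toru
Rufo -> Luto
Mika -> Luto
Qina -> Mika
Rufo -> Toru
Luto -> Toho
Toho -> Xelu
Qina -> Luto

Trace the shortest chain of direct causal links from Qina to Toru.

Qina → Luto → Toho → Xelu → Toru

Qina → Luto
Luto → Toho
Toho → Xelu
Xelu → Toru
Length: 4 steps.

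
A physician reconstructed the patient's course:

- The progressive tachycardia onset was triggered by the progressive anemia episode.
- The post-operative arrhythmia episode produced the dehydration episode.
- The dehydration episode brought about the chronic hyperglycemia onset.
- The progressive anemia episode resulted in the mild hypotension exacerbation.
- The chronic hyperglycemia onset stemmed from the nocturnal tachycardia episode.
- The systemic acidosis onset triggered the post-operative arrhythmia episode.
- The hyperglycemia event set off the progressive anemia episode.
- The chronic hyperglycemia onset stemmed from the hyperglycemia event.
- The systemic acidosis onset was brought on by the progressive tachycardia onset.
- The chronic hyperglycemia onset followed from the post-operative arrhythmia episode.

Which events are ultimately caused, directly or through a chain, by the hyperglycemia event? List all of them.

Direct effects: the progressive anemia episode, the chronic hyperglycemia onset.
2 steps out: the progressive tachycardia onset, the mild hypotension exacerbation.
3 steps out: the systemic acidosis onset.
4 steps out: the post-operative arrhythmia episode.
5 steps out: the dehydration episode.
Not reachable from it: the nocturnal tachycardia episode.

the chronic hyperglycemia onset, the dehydration episode, the mild hypotension exacerbation, the post-operative arrhythmia episode, the progressive anemia episode, the progressive tachycardia onset, the systemic acidosis onset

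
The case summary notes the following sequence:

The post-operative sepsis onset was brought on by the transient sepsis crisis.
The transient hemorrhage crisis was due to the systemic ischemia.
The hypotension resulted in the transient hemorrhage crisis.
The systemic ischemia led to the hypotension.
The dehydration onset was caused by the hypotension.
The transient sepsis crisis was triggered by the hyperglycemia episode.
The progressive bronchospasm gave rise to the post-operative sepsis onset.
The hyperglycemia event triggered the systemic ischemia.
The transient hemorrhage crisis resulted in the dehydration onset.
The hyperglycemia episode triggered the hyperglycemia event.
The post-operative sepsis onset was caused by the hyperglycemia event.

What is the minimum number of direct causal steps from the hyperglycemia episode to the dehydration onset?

Shortest chain: the hyperglycemia episode → the hyperglycemia event → the systemic ischemia → the hypotension → the dehydration onset.

4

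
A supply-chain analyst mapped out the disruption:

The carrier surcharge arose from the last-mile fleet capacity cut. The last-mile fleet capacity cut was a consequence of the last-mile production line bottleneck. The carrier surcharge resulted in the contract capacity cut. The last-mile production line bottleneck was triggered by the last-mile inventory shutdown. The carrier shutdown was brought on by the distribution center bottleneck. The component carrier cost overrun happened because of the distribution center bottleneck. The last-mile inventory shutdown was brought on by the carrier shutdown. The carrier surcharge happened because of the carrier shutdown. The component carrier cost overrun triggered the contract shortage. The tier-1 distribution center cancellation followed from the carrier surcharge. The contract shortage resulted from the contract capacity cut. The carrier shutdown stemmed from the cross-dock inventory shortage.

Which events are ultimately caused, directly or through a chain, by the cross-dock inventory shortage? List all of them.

Direct effects: the carrier shutdown.
2 steps out: the last-mile inventory shutdown, the carrier surcharge.
3 steps out: the last-mile production line bottleneck, the contract capacity cut, the tier-1 distribution center cancellation.
4 steps out: the last-mile fleet capacity cut, the contract shortage.
Not reachable from it: the distribution center bottleneck, the component carrier cost overrun.

the carrier shutdown, the carrier surcharge, the contract capacity cut, the contract shortage, the last-mile fleet capacity cut, the last-mile inventory shutdown, the last-mile production line bottleneck, the tier-1 distribution center cancellation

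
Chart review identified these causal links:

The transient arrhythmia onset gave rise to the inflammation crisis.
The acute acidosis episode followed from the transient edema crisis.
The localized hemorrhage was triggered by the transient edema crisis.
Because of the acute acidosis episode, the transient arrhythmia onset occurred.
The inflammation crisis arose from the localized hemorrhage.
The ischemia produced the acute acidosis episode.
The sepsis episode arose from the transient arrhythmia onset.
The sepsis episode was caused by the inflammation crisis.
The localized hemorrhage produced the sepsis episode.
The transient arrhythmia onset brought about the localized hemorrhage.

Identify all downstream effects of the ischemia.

the acute acidosis episode, the inflammation crisis, the localized hemorrhage, the sepsis episode, the transient arrhythmia onset

Direct effects: the acute acidosis episode.
2 steps out: the transient arrhythmia onset.
3 steps out: the localized hemorrhage, the inflammation crisis, the sepsis episode.
Not reachable from it: the transient edema crisis.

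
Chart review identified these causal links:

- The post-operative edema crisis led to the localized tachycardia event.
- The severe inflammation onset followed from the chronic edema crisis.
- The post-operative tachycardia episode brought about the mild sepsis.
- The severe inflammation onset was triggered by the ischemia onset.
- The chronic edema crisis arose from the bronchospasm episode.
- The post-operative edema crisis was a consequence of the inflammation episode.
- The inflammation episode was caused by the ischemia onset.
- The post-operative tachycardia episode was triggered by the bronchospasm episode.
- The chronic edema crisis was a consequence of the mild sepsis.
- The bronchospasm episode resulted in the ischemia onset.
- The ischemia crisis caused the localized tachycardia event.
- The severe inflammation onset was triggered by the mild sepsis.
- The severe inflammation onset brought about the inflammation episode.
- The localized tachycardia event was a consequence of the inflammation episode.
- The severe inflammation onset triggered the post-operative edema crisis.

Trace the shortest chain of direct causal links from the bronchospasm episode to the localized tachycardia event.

the bronchospasm episode → the ischemia onset
the ischemia onset → the inflammation episode
the inflammation episode → the localized tachycardia event
Length: 3 steps.

the bronchospasm episode → the ischemia onset → the inflammation episode → the localized tachycardia event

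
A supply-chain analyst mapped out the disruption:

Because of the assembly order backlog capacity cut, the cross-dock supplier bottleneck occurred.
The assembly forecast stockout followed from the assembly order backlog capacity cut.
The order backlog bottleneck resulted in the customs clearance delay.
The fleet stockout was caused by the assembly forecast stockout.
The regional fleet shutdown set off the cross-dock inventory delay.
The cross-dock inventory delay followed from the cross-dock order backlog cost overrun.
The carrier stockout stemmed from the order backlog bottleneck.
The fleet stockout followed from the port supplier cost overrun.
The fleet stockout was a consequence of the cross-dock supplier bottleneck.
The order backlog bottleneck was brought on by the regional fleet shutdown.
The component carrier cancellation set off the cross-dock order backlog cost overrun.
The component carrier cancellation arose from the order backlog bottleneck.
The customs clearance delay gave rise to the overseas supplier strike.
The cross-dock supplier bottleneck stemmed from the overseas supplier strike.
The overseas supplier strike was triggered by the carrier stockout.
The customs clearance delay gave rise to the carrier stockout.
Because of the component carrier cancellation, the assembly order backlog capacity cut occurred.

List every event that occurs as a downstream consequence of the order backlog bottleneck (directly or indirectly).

Direct effects: the component carrier cancellation, the customs clearance delay, the carrier stockout.
2 steps out: the cross-dock order backlog cost overrun, the assembly order backlog capacity cut, the overseas supplier strike.
3 steps out: the cross-dock inventory delay, the assembly forecast stockout, the cross-dock supplier bottleneck.
4 steps out: the fleet stockout.
Not reachable from it: the regional fleet shutdown, the port supplier cost overrun.

the assembly forecast stockout, the assembly order backlog capacity cut, the carrier stockout, the component carrier cancellation, the cross-dock inventory delay, the cross-dock order backlog cost overrun, the cross-dock supplier bottleneck, the customs clearance delay, the fleet stockout, the overseas supplier strike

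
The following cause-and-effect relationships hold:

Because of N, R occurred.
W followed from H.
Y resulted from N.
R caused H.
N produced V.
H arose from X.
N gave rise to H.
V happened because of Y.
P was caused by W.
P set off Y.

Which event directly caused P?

Upstream contributors include N, X, R, H, but only W feeds directly into P.

W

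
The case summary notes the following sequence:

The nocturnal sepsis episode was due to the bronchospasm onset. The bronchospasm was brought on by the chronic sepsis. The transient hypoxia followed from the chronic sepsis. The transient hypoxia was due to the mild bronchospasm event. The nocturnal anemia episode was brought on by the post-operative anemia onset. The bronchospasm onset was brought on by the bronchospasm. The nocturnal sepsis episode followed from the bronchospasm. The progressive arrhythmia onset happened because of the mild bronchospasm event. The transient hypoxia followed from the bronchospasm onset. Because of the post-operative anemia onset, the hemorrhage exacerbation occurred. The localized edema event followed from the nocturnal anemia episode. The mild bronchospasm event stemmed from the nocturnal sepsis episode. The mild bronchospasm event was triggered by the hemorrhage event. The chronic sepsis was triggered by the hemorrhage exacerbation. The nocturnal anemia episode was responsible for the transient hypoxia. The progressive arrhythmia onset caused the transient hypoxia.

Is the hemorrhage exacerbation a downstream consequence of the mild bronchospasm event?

The mild bronchospasm event leads to the progressive arrhythmia onset, the transient hypoxia; the hemorrhage exacerbation is not among them.

No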